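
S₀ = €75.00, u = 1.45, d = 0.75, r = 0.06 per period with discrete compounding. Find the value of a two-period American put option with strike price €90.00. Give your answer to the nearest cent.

€19.59

Risk-neutral probability p = (1 + 0.06 − 0.75)/(1.45 − 0.75) = 0.3100/0.7000 = 0.4429
Terminal stock prices: S_uu = 157.7, S_ud = 81.56, S_dd = 42.19
Terminal payoffs (K − S): max(-67.69, 0) = 0, max(8.438, 0) = 8.438, max(47.81, 0) = 47.81
Node u (S = 108.8): continuation = 1/1.06·[0.4429·0.0000 + 0.5571·8.4375] = 4.4348; exercise value = 0.0000 ≤ continuation, so V_u = 4.4348
Node d (S = 56.25): continuation = 1/1.06·[0.4429·8.4375 + 0.5571·47.8125] = 28.6557; exercise value = 33.7500 > continuation, so V_d = 33.7500 (exercise)
Node 0 (S = 75): continuation = 1/1.06·[0.4429·4.4348 + 0.5571·33.7500] = 19.5920; exercise value = 15.0000 ≤ continuation, so V_0 = 19.5920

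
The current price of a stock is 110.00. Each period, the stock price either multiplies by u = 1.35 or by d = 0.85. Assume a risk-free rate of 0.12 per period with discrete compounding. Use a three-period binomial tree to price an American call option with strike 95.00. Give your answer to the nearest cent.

Risk-neutral probability p = (1 + 0.12 − 0.85)/(1.35 − 0.85) = 0.2700/0.5000 = 0.5400
Terminal stock prices: S_uuu = 270.6, S_uud = 170.4, S_udd = 107.3, S_ddd = 67.55
Terminal payoffs (S − K): max(175.6, 0) = 175.6, max(75.4, 0) = 75.4, max(12.29, 0) = 12.29, max(-27.45, 0) = 0
Node uu (S = 200.5): continuation = 1/1.12·[0.5400·175.6413 + 0.4600·75.4038] = 115.6536; exercise value = 105.4750 ≤ continuation, so V_uu = 115.6536
Node ud (S = 126.2): continuation = 1/1.12·[0.5400·75.4038 + 0.4600·12.2912] = 41.4036; exercise value = 31.2250 ≤ continuation, so V_ud = 41.4036
Node dd (S = 79.47): continuation = 1/1.12·[0.5400·12.2912 + 0.4600·0.0000] = 5.9261; exercise value = 0.0000 ≤ continuation, so V_dd = 5.9261
Node u (S = 148.5): continuation = 1/1.12·[0.5400·115.6536 + 0.4600·41.4036] = 72.7666; exercise value = 53.5000 ≤ continuation, so V_u = 72.7666
Node d (S = 93.5): continuation = 1/1.12·[0.5400·41.4036 + 0.4600·5.9261] = 22.3964; exercise value = 0.0000 ≤ continuation, so V_d = 22.3964
Node 0 (S = 110): continuation = 1/1.12·[0.5400·72.7666 + 0.4600·22.3964] = 44.2824; exercise value = 15.0000 ≤ continuation, so V_0 = 44.2824

44.28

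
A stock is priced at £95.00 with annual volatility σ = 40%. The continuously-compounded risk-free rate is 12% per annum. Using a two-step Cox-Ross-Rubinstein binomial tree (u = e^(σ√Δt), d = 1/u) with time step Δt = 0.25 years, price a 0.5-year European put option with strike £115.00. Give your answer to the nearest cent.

CRR parameters: u = e^(σ√Δt) = e^(0.4·√0.25) = 1.2214, d = 1/u = 0.8187
Per-period rate: rΔt = 0.12·0.25 = 0.03, so R = e^0.03 = 1.0305
Risk-neutral probability p = (e^0.03 − 0.8187)/(1.2214 − 0.8187) = 0.2117/0.4027 = 0.5258
Terminal stock prices: S_uu = 141.7, S_ud = 95, S_dd = 63.68
Terminal payoffs (K − S): max(-26.72, 0) = 0, max(20, 0) = 20, max(51.32, 0) = 51.32
Node u (S = 116): V_u = e^(−0.03)·[0.5258·0.0000 + 0.4742·20.0000] = 9.2038
Node d (S = 77.78): V_d = e^(−0.03)·[0.5258·20.0000 + 0.4742·51.3196] = 33.8218
Node 0 (S = 95): V_0 = e^(−0.03)·[0.5258·9.2038 + 0.4742·33.8218] = 20.2607

£20.26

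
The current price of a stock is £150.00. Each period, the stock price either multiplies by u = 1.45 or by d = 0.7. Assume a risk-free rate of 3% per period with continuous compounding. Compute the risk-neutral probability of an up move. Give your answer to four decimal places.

p = 0.4406

Risk-neutral probability p = (e^0.03 − 0.7)/(1.45 − 0.7) = 0.3305/0.7500 = 0.4406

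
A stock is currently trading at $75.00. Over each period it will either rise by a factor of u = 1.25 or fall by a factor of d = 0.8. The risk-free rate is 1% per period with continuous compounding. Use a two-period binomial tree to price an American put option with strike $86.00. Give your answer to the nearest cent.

$16.41

Risk-neutral probability p = (e^0.01 − 0.8)/(1.25 − 0.8) = 0.2101/0.4500 = 0.4668
Terminal stock prices: S_uu = 117.2, S_ud = 75, S_dd = 48
Terminal payoffs (K − S): max(-31.19, 0) = 0, max(11, 0) = 11, max(38, 0) = 38
Node u (S = 93.75): continuation = e^(−0.01)·[0.4668·0.0000 + 0.5332·11.0000] = 5.8071; exercise value = 0.0000 ≤ continuation, so V_u = 5.8071
Node d (S = 60): continuation = e^(−0.01)·[0.4668·11.0000 + 0.5332·38.0000] = 25.1443; exercise value = 26.0000 > continuation, so V_d = 26.0000 (exercise)
Node 0 (S = 75): continuation = e^(−0.01)·[0.4668·5.8071 + 0.5332·26.0000] = 16.4095; exercise value = 11.0000 ≤ continuation, so V_0 = 16.4095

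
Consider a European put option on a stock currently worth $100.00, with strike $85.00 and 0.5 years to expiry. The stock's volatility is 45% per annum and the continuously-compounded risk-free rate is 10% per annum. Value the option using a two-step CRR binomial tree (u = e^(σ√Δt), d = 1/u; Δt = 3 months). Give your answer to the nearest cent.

$5.06

CRR parameters: u = e^(σ√Δt) = e^(0.45·√0.25) = 1.2523, d = 1/u = 0.7985
Per-period rate: rΔt = 0.1·0.25 = 0.025, so R = e^0.025 = 1.0253
Risk-neutral probability p = (e^0.025 − 0.7985)/(1.2523 − 0.7985) = 0.2268/0.4538 = 0.4998
Terminal stock prices: S_uu = 156.8, S_ud = 100, S_dd = 63.76
Terminal payoffs (K − S): max(-71.83, 0) = 0, max(-15, 0) = 0, max(21.24, 0) = 21.24
Node u (S = 125.2): V_u = e^(−0.025)·[0.4998·0.0000 + 0.5002·0.0000] = 0.0000
Node d (S = 79.85): V_d = e^(−0.025)·[0.4998·0.0000 + 0.5002·21.2372] = 10.3612
Node 0 (S = 100): V_0 = e^(−0.025)·[0.4998·0.0000 + 0.5002·10.3612] = 5.0550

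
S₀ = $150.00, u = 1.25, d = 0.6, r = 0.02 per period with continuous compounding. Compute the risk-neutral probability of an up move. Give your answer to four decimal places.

Risk-neutral probability p = (e^0.02 − 0.6)/(1.25 − 0.6) = 0.4202/0.6500 = 0.6465

p = 0.6465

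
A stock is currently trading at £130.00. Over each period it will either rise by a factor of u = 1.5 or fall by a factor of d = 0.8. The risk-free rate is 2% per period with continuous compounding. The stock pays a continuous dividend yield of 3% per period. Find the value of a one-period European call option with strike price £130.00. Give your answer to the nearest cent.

Per-period risk-free factor R = e^0.02 = 1.0202; dividend-adjusted growth = e^(0.02−0.03) = 0.9900.
Risk-neutral probability p = (0.9900 − 0.8)/(1.5 − 0.8) = 0.1900/0.7000 = 0.2715
Terminal stock prices: S_u = 195, S_d = 104
Terminal payoffs (S − K): max(65, 0) = 65, max(-26, 0) = 0
Node 0 (S = 130): V_0 = e^(−0.02)·[0.2715·65.0000 + 0.7285·0.0000] = 17.2980

£17.30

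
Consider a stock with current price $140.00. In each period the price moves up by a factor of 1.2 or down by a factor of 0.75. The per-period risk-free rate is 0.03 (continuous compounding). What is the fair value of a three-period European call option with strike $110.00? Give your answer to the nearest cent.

Risk-neutral probability p = (e^0.03 − 0.75)/(1.2 − 0.75) = 0.2805/0.4500 = 0.6232
Terminal stock prices: S_uuu = 241.9, S_uud = 151.2, S_udd = 94.5, S_ddd = 59.06
Terminal payoffs (S − K): max(131.9, 0) = 131.9, max(41.2, 0) = 41.2, max(-15.5, 0) = 0, max(-50.94, 0) = 0
Node uu (S = 201.6): V_uu = e^(−0.03)·[0.6232·131.9200 + 0.3768·41.2000] = 94.8510
Node ud (S = 126): V_ud = e^(−0.03)·[0.6232·41.2000 + 0.3768·0.0000] = 24.9183
Node dd (S = 78.75): V_dd = e^(−0.03)·[0.6232·0.0000 + 0.3768·0.0000] = 0.0000
Node u (S = 168): V_u = e^(−0.03)·[0.6232·94.8510 + 0.3768·24.9183] = 66.4781
Node d (S = 105): V_d = e^(−0.03)·[0.6232·24.9183 + 0.3768·0.0000] = 15.0709
Node 0 (S = 140): V_0 = e^(−0.03)·[0.6232·66.4781 + 0.3768·15.0709] = 45.7172

$45.72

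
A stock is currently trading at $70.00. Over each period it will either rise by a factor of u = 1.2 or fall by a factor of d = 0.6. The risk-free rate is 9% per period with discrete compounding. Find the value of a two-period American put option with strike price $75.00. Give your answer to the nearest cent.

$8.65

Risk-neutral probability p = (1 + 0.09 − 0.6)/(1.2 − 0.6) = 0.4900/0.6000 = 0.8167
Terminal stock prices: S_uu = 100.8, S_ud = 50.4, S_dd = 25.2
Terminal payoffs (K − S): max(-25.8, 0) = 0, max(24.6, 0) = 24.6, max(49.8, 0) = 49.8
Node u (S = 84): continuation = 1/1.09·[0.8167·0.0000 + 0.1833·24.6000] = 4.1376; exercise value = 0.0000 ≤ continuation, so V_u = 4.1376
Node d (S = 42): continuation = 1/1.09·[0.8167·24.6000 + 0.1833·49.8000] = 26.8073; exercise value = 33.0000 > continuation, so V_d = 33.0000 (exercise)
Node 0 (S = 70): continuation = 1/1.09·[0.8167·4.1376 + 0.1833·33.0000] = 8.6505; exercise value = 5.0000 ≤ continuation, so V_0 = 8.6505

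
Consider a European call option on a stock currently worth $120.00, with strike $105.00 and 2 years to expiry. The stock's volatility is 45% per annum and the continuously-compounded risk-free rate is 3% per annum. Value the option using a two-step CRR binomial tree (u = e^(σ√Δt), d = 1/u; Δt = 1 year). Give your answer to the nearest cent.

CRR parameters: u = e^(σ√Δt) = e^(0.45·√1) = 1.5683, d = 1/u = 0.6376
Per-period rate: rΔt = 0.03·1 = 0.03, so R = e^0.03 = 1.0305
Risk-neutral probability p = (e^0.03 − 0.6376)/(1.5683 − 0.6376) = 0.3928/0.9307 = 0.4221
Terminal stock prices: S_uu = 295.2, S_ud = 120, S_dd = 48.79
Terminal payoffs (S − K): max(190.2, 0) = 190.2, max(15, 0) = 15, max(-56.21, 0) = 0
Node u (S = 188.2): V_u = e^(−0.03)·[0.4221·190.1524 + 0.5779·15.0000] = 86.3007
Node d (S = 76.52): V_d = e^(−0.03)·[0.4221·15.0000 + 0.5779·0.0000] = 6.1441
Node 0 (S = 120): V_0 = e^(−0.03)·[0.4221·86.3007 + 0.5779·6.1441] = 38.7954

$38.80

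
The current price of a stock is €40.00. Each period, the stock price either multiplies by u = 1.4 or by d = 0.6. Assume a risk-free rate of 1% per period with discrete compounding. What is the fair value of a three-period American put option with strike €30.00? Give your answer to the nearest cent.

€5.96

Risk-neutral probability p = (1 + 0.01 − 0.6)/(1.4 − 0.6) = 0.4100/0.8000 = 0.5125
Terminal stock prices: S_uuu = 109.8, S_uud = 47.04, S_udd = 20.16, S_ddd = 8.64
Terminal payoffs (K − S): max(-79.76, 0) = 0, max(-17.04, 0) = 0, max(9.84, 0) = 9.84, max(21.36, 0) = 21.36
Node uu (S = 78.4): continuation = 1/1.01·[0.5125·0.0000 + 0.4875·0.0000] = 0.0000; exercise value = 0.0000 ≤ continuation, so V_uu = 0.0000
Node ud (S = 33.6): continuation = 1/1.01·[0.5125·0.0000 + 0.4875·9.8400] = 4.7495; exercise value = 0.0000 ≤ continuation, so V_ud = 4.7495
Node dd (S = 14.4): continuation = 1/1.01·[0.5125·9.8400 + 0.4875·21.3600] = 15.3030; exercise value = 15.6000 > continuation, so V_dd = 15.6000 (exercise)
Node u (S = 56): continuation = 1/1.01·[0.5125·0.0000 + 0.4875·4.7495] = 2.2925; exercise value = 0.0000 ≤ continuation, so V_u = 2.2925
Node d (S = 24): continuation = 1/1.01·[0.5125·4.7495 + 0.4875·15.6000] = 9.9397; exercise value = 6.0000 ≤ continuation, so V_d = 9.9397
Node 0 (S = 40): continuation = 1/1.01·[0.5125·2.2925 + 0.4875·9.9397] = 5.9609; exercise value = 0.0000 ≤ continuation, so V_0 = 5.9609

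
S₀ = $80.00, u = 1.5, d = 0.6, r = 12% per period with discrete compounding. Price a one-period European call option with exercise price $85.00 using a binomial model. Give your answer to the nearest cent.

Risk-neutral probability p = (1 + 0.12 − 0.6)/(1.5 − 0.6) = 0.5200/0.9000 = 0.5778
Terminal stock prices: S_u = 120, S_d = 48
Terminal payoffs (S − K): max(35, 0) = 35, max(-37, 0) = 0
Node 0 (S = 80): V_0 = 1/1.12·[0.5778·35.0000 + 0.4222·0.0000] = 18.0556

$18.06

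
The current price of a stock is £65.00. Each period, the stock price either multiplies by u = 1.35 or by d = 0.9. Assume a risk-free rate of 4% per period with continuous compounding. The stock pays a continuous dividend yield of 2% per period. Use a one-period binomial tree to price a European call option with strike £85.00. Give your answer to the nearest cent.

Per-period risk-free factor R = e^0.04 = 1.0408; dividend-adjusted growth = e^(0.04−0.02) = 1.0202.
Risk-neutral probability p = (1.0202 − 0.9)/(1.35 − 0.9) = 0.1202/0.4500 = 0.2671
Terminal stock prices: S_u = 87.75, S_d = 58.5
Terminal payoffs (S − K): max(2.75, 0) = 2.75, max(-26.5, 0) = 0
Node 0 (S = 65): V_0 = e^(−0.04)·[0.2671·2.7500 + 0.7329·0.0000] = 0.7058

£0.71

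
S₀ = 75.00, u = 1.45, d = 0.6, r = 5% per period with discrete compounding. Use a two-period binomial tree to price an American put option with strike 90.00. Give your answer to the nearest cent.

Risk-neutral probability p = (1 + 0.05 − 0.6)/(1.45 − 0.6) = 0.4500/0.8500 = 0.5294
Terminal stock prices: S_uu = 157.7, S_ud = 65.25, S_dd = 27
Terminal payoffs (K − S): max(-67.69, 0) = 0, max(24.75, 0) = 24.75, max(63, 0) = 63
Node u (S = 108.8): continuation = 1/1.05·[0.5294·0.0000 + 0.4706·24.7500] = 11.0924; exercise value = 0.0000 ≤ continuation, so V_u = 11.0924
Node d (S = 45): continuation = 1/1.05·[0.5294·24.7500 + 0.4706·63.0000] = 40.7143; exercise value = 45.0000 > continuation, so V_d = 45.0000 (exercise)
Node 0 (S = 75): continuation = 1/1.05·[0.5294·11.0924 + 0.4706·45.0000] = 25.7609; exercise value = 15.0000 ≤ continuation, so V_0 = 25.7609

25.76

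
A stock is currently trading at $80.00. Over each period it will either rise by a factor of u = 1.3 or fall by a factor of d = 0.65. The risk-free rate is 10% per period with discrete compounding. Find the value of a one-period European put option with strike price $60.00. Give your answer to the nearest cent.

$2.24

Risk-neutral probability p = (1 + 0.1 − 0.65)/(1.3 − 0.65) = 0.4500/0.6500 = 0.6923
Terminal stock prices: S_u = 104, S_d = 52
Terminal payoffs (K − S): max(-44, 0) = 0, max(8, 0) = 8
Node 0 (S = 80): V_0 = 1/1.1·[0.6923·0.0000 + 0.3077·8.0000] = 2.2378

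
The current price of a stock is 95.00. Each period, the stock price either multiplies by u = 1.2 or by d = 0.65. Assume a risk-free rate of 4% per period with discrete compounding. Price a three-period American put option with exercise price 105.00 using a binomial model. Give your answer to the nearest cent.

Risk-neutral probability p = (1 + 0.04 − 0.65)/(1.2 − 0.65) = 0.3900/0.5500 = 0.7091
Terminal stock prices: S_uuu = 164.2, S_uud = 88.92, S_udd = 48.17, S_ddd = 26.09
Terminal payoffs (K − S): max(-59.16, 0) = 0, max(16.08, 0) = 16.08, max(56.83, 0) = 56.83, max(78.91, 0) = 78.91
Node uu (S = 136.8): continuation = 1/1.04·[0.7091·0.0000 + 0.2909·16.0800] = 4.4979; exercise value = 0.0000 ≤ continuation, so V_uu = 4.4979
Node ud (S = 74.1): continuation = 1/1.04·[0.7091·16.0800 + 0.2909·56.8350] = 26.8615; exercise value = 30.9000 > continuation, so V_ud = 30.9000 (exercise)
Node dd (S = 40.14): continuation = 1/1.04·[0.7091·56.8350 + 0.2909·78.9106] = 60.8240; exercise value = 64.8625 > continuation, so V_dd = 64.8625 (exercise)
Node u (S = 114): continuation = 1/1.04·[0.7091·4.4979 + 0.2909·30.9000] = 11.7101; exercise value = 0.0000 ≤ continuation, so V_u = 11.7101
Node d (S = 61.75): continuation = 1/1.04·[0.7091·30.9000 + 0.2909·64.8625] = 39.2115; exercise value = 43.2500 > continuation, so V_d = 43.2500 (exercise)
Node 0 (S = 95): continuation = 1/1.04·[0.7091·11.7101 + 0.2909·43.2500] = 20.0821; exercise value = 10.0000 ≤ continuation, so V_0 = 20.0821

20.08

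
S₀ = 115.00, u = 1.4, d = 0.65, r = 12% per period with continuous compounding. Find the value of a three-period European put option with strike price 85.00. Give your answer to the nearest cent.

4.77

Risk-neutral probability p = (e^0.12 − 0.65)/(1.4 − 0.65) = 0.4775/0.7500 = 0.6367
Terminal stock prices: S_uuu = 315.6, S_uud = 146.5, S_udd = 68.02, S_ddd = 31.58
Terminal payoffs (K − S): max(-230.6, 0) = 0, max(-61.51, 0) = 0, max(16.98, 0) = 16.98, max(53.42, 0) = 53.42
Node uu (S = 225.4): V_uu = e^(−0.12)·[0.6367·0.0000 + 0.3633·0.0000] = 0.0000
Node ud (S = 104.7): V_ud = e^(−0.12)·[0.6367·0.0000 + 0.3633·16.9775] = 5.4710
Node dd (S = 48.59): V_dd = e^(−0.12)·[0.6367·16.9775 + 0.3633·53.4181] = 26.8007
Node u (S = 161): V_u = e^(−0.12)·[0.6367·0.0000 + 0.3633·5.4710] = 1.7630
Node d (S = 74.75): V_d = e^(−0.12)·[0.6367·5.4710 + 0.3633·26.8007] = 11.7259
Node 0 (S = 115): V_0 = e^(−0.12)·[0.6367·1.7630 + 0.3633·11.7259] = 4.7742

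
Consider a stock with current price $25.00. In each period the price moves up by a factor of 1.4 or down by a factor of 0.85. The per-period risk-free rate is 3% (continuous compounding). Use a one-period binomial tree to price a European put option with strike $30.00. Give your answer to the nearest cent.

Risk-neutral probability p = (e^0.03 − 0.85)/(1.4 − 0.85) = 0.1805/0.5500 = 0.3281
Terminal stock prices: S_u = 35, S_d = 21.25
Terminal payoffs (K − S): max(-5, 0) = 0, max(8.75, 0) = 8.75
Node 0 (S = 25): V_0 = e^(−0.03)·[0.3281·0.0000 + 0.6719·8.7500] = 5.7054

$5.71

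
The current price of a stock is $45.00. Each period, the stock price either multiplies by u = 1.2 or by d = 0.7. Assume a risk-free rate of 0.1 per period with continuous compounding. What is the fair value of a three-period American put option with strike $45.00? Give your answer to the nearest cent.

$3.22

Risk-neutral probability p = (e^0.1 − 0.7)/(1.2 − 0.7) = 0.4052/0.5000 = 0.8103
Terminal stock prices: S_uuu = 77.76, S_uud = 45.36, S_udd = 26.46, S_ddd = 15.43
Terminal payoffs (K − S): max(-32.76, 0) = 0, max(-0.36, 0) = 0, max(18.54, 0) = 18.54, max(29.57, 0) = 29.57
Node uu (S = 64.8): continuation = e^(−0.1)·[0.8103·0.0000 + 0.1897·0.0000] = 0.0000; exercise value = 0.0000 ≤ continuation, so V_uu = 0.0000
Node ud (S = 37.8): continuation = e^(−0.1)·[0.8103·0.0000 + 0.1897·18.5400] = 3.1816; exercise value = 7.2000 > continuation, so V_ud = 7.2000 (exercise)
Node dd (S = 22.05): continuation = e^(−0.1)·[0.8103·18.5400 + 0.1897·29.5650] = 18.6677; exercise value = 22.9500 > continuation, so V_dd = 22.9500 (exercise)
Node u (S = 54): continuation = e^(−0.1)·[0.8103·0.0000 + 0.1897·7.2000] = 1.2356; exercise value = 0.0000 ≤ continuation, so V_u = 1.2356
Node d (S = 31.5): continuation = e^(−0.1)·[0.8103·7.2000 + 0.1897·22.9500] = 9.2177; exercise value = 13.5000 > continuation, so V_d = 13.5000 (exercise)
Node 0 (S = 45): continuation = e^(−0.1)·[0.8103·1.2356 + 0.1897·13.5000] = 3.2227; exercise value = 0.0000 ≤ continuation, so V_0 = 3.2227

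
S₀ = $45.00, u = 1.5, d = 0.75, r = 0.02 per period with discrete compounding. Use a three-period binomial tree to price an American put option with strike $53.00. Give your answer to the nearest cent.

$15.08

Risk-neutral probability p = (1 + 0.02 − 0.75)/(1.5 − 0.75) = 0.2700/0.7500 = 0.3600
Terminal stock prices: S_uuu = 151.9, S_uud = 75.94, S_udd = 37.97, S_ddd = 18.98
Terminal payoffs (K − S): max(-98.88, 0) = 0, max(-22.94, 0) = 0, max(15.03, 0) = 15.03, max(34.02, 0) = 34.02
Node uu (S = 101.2): continuation = 1/1.02·[0.3600·0.0000 + 0.6400·0.0000] = 0.0000; exercise value = 0.0000 ≤ continuation, so V_uu = 0.0000
Node ud (S = 50.62): continuation = 1/1.02·[0.3600·0.0000 + 0.6400·15.0312] = 9.4314; exercise value = 2.3750 ≤ continuation, so V_ud = 9.4314
Node dd (S = 25.31): continuation = 1/1.02·[0.3600·15.0312 + 0.6400·34.0156] = 26.6483; exercise value = 27.6875 > continuation, so V_dd = 27.6875 (exercise)
Node u (S = 67.5): continuation = 1/1.02·[0.3600·0.0000 + 0.6400·9.4314] = 5.9177; exercise value = 0.0000 ≤ continuation, so V_u = 5.9177
Node d (S = 33.75): continuation = 1/1.02·[0.3600·9.4314 + 0.6400·27.6875] = 20.7013; exercise value = 19.2500 ≤ continuation, so V_d = 20.7013
Node 0 (S = 45): continuation = 1/1.02·[0.3600·5.9177 + 0.6400·20.7013] = 15.0776; exercise value = 8.0000 ≤ continuation, so V_0 = 15.0776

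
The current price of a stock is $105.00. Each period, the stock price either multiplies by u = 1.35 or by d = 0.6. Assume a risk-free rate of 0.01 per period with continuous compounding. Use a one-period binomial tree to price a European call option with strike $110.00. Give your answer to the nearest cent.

Risk-neutral probability p = (e^0.01 − 0.6)/(1.35 − 0.6) = 0.4101/0.7500 = 0.5467
Terminal stock prices: S_u = 141.8, S_d = 63
Terminal payoffs (S − K): max(31.75, 0) = 31.75, max(-47, 0) = 0
Node 0 (S = 105): V_0 = e^(−0.01)·[0.5467·31.7500 + 0.4533·0.0000] = 17.1861

$17.19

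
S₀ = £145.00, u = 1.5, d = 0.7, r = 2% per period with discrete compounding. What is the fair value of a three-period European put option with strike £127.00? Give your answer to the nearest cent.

Risk-neutral probability p = (1 + 0.02 − 0.7)/(1.5 − 0.7) = 0.3200/0.8000 = 0.4000
Terminal stock prices: S_uuu = 489.4, S_uud = 228.4, S_udd = 106.6, S_ddd = 49.73
Terminal payoffs (K − S): max(-362.4, 0) = 0, max(-101.4, 0) = 0, max(20.43, 0) = 20.43, max(77.27, 0) = 77.27
Node uu (S = 326.2): V_uu = 1/1.02·[0.4000·0.0000 + 0.6000·0.0000] = 0.0000
Node ud (S = 152.2): V_ud = 1/1.02·[0.4000·0.0000 + 0.6000·20.4250] = 12.0147
Node dd (S = 71.05): V_dd = 1/1.02·[0.4000·20.4250 + 0.6000·77.2650] = 53.4598
Node u (S = 217.5): V_u = 1/1.02·[0.4000·0.0000 + 0.6000·12.0147] = 7.0675
Node d (S = 101.5): V_d = 1/1.02·[0.4000·12.0147 + 0.6000·53.4598] = 36.1586
Node 0 (S = 145): V_0 = 1/1.02·[0.4000·7.0675 + 0.6000·36.1586] = 24.0413

£24.04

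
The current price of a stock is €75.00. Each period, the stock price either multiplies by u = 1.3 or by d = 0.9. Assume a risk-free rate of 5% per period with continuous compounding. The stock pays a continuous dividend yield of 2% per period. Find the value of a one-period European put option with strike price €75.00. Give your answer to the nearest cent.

Per-period risk-free factor R = e^0.05 = 1.0513; dividend-adjusted growth = e^(0.05−0.02) = 1.0305.
Risk-neutral probability p = (1.0305 − 0.9)/(1.3 − 0.9) = 0.1305/0.4000 = 0.3261
Terminal stock prices: S_u = 97.5, S_d = 67.5
Terminal payoffs (K − S): max(-22.5, 0) = 0, max(7.5, 0) = 7.5
Node 0 (S = 75): V_0 = e^(−0.05)·[0.3261·0.0000 + 0.6739·7.5000] = 4.8075

€4.81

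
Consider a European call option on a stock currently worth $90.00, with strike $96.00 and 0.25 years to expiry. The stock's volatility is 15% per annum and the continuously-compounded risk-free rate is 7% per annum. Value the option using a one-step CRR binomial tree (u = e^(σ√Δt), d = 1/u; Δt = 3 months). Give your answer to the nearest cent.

CRR parameters: u = e^(σ√Δt) = e^(0.15·√0.25) = 1.0779, d = 1/u = 0.9277
Per-period rate: rΔt = 0.07·0.25 = 0.0175, so R = e^0.0175 = 1.0177
Risk-neutral probability p = (e^0.0175 − 0.9277)/(1.0779 − 0.9277) = 0.0899/0.1501 = 0.5988
Terminal stock prices: S_u = 97.01, S_d = 83.5
Terminal payoffs (S − K): max(1.01, 0) = 1.01, max(-12.5, 0) = 0
Node 0 (S = 90): V_0 = e^(−0.0175)·[0.5988·1.0096 + 0.4012·0.0000] = 0.5941

$0.59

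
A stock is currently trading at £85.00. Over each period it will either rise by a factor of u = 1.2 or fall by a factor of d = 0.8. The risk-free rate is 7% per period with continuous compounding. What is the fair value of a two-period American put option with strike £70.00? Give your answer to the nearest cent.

Risk-neutral probability p = (e^0.07 − 0.8)/(1.2 − 0.8) = 0.2725/0.4000 = 0.6813
Terminal stock prices: S_uu = 122.4, S_ud = 81.6, S_dd = 54.4
Terminal payoffs (K − S): max(-52.4, 0) = 0, max(-11.6, 0) = 0, max(15.6, 0) = 15.6
Node u (S = 102): continuation = e^(−0.07)·[0.6813·0.0000 + 0.3187·0.0000] = 0.0000; exercise value = 0.0000 ≤ continuation, so V_u = 0.0000
Node d (S = 68): continuation = e^(−0.07)·[0.6813·0.0000 + 0.3187·15.6000] = 4.6360; exercise value = 2.0000 ≤ continuation, so V_d = 4.6360
Node 0 (S = 85): continuation = e^(−0.07)·[0.6813·0.0000 + 0.3187·4.6360] = 1.3777; exercise value = 0.0000 ≤ continuation, so V_0 = 1.3777

£1.38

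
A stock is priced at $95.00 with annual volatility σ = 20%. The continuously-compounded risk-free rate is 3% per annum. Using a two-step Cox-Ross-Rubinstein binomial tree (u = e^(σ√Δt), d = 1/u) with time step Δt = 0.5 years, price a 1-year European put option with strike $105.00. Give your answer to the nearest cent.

CRR parameters: u = e^(σ√Δt) = e^(0.2·√0.5) = 1.1519, d = 1/u = 0.8681
Per-period rate: rΔt = 0.03·0.5 = 0.015, so R = e^0.015 = 1.0151
Risk-neutral probability p = (e^0.015 − 0.8681)/(1.1519 − 0.8681) = 0.1470/0.2838 = 0.5180
Terminal stock prices: S_uu = 126.1, S_ud = 95, S_dd = 71.6
Terminal payoffs (K − S): max(-21.06, 0) = 0, max(10, 0) = 10, max(33.4, 0) = 33.4
Node u (S = 109.4): V_u = e^(−0.015)·[0.5180·0.0000 + 0.4820·10.0000] = 4.7486
Node d (S = 82.47): V_d = e^(−0.015)·[0.5180·10.0000 + 0.4820·33.4044] = 20.9650
Node 0 (S = 95): V_0 = e^(−0.015)·[0.5180·4.7486 + 0.4820·20.9650] = 12.3785

$12.38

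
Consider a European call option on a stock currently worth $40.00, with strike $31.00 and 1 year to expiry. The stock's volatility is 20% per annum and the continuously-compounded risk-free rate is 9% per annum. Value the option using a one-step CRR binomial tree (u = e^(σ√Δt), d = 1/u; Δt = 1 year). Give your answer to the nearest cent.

CRR parameters: u = e^(σ√Δt) = e^(0.2·√1) = 1.2214, d = 1/u = 0.8187
Per-period rate: rΔt = 0.09·1 = 0.09, so R = e^0.09 = 1.0942
Risk-neutral probability p = (e^0.09 − 0.8187)/(1.2214 − 0.8187) = 0.2754/0.4027 = 0.6840
Terminal stock prices: S_u = 48.86, S_d = 32.75
Terminal payoffs (S − K): max(17.86, 0) = 17.86, max(1.749, 0) = 1.749
Node 0 (S = 40): V_0 = e^(−0.09)·[0.6840·17.8561 + 0.3160·1.7492] = 11.6681

$11.67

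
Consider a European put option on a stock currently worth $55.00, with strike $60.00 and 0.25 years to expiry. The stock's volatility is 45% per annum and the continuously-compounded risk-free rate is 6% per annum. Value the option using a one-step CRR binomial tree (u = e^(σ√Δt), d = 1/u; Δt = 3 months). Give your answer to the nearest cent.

$8.28

CRR parameters: u = e^(σ√Δt) = e^(0.45·√0.25) = 1.2523, d = 1/u = 0.7985
Per-period rate: rΔt = 0.06·0.25 = 0.015, so R = e^0.015 = 1.0151
Risk-neutral probability p = (e^0.015 − 0.7985)/(1.2523 − 0.7985) = 0.2166/0.4538 = 0.4773
Terminal stock prices: S_u = 68.88, S_d = 43.92
Terminal payoffs (K − S): max(-8.878, 0) = 0, max(16.08, 0) = 16.08
Node 0 (S = 55): V_0 = e^(−0.015)·[0.4773·0.0000 + 0.5227·16.0816] = 8.2809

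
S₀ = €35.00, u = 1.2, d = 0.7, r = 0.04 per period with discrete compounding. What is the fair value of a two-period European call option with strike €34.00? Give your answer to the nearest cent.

Risk-neutral probability p = (1 + 0.04 − 0.7)/(1.2 − 0.7) = 0.3400/0.5000 = 0.6800
Terminal stock prices: S_uu = 50.4, S_ud = 29.4, S_dd = 17.15
Terminal payoffs (S − K): max(16.4, 0) = 16.4, max(-4.6, 0) = 0, max(-16.85, 0) = 0
Node u (S = 42): V_u = 1/1.04·[0.6800·16.4000 + 0.3200·0.0000] = 10.7231
Node d (S = 24.5): V_d = 1/1.04·[0.6800·0.0000 + 0.3200·0.0000] = 0.0000
Node 0 (S = 35): V_0 = 1/1.04·[0.6800·10.7231 + 0.3200·0.0000] = 7.0112

€7.01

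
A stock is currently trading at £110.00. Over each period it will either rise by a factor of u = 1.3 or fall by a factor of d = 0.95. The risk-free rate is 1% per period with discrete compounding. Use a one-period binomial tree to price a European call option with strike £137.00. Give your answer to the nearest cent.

£1.02

Risk-neutral probability p = (1 + 0.01 − 0.95)/(1.3 − 0.95) = 0.0600/0.3500 = 0.1714
Terminal stock prices: S_u = 143, S_d = 104.5
Terminal payoffs (S − K): max(6, 0) = 6, max(-32.5, 0) = 0
Node 0 (S = 110): V_0 = 1/1.01·[0.1714·6.0000 + 0.8286·0.0000] = 1.0184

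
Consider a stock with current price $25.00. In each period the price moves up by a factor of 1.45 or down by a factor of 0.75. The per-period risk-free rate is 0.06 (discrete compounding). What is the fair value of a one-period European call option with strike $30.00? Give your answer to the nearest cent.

$2.61

Risk-neutral probability p = (1 + 0.06 − 0.75)/(1.45 − 0.75) = 0.3100/0.7000 = 0.4429
Terminal stock prices: S_u = 36.25, S_d = 18.75
Terminal payoffs (S − K): max(6.25, 0) = 6.25, max(-11.25, 0) = 0
Node 0 (S = 25): V_0 = 1/1.06·[0.4429·6.2500 + 0.5571·0.0000] = 2.6112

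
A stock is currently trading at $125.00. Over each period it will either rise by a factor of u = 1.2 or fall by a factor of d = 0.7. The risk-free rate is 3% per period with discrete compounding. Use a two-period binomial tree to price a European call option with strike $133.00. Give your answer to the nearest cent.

Risk-neutral probability p = (1 + 0.03 − 0.7)/(1.2 − 0.7) = 0.3300/0.5000 = 0.6600
Terminal stock prices: S_uu = 180, S_ud = 105, S_dd = 61.25
Terminal payoffs (S − K): max(47, 0) = 47, max(-28, 0) = 0, max(-71.75, 0) = 0
Node u (S = 150): V_u = 1/1.03·[0.6600·47.0000 + 0.3400·0.0000] = 30.1165
Node d (S = 87.5): V_d = 1/1.03·[0.6600·0.0000 + 0.3400·0.0000] = 0.0000
Node 0 (S = 125): V_0 = 1/1.03·[0.6600·30.1165 + 0.3400·0.0000] = 19.2980

$19.30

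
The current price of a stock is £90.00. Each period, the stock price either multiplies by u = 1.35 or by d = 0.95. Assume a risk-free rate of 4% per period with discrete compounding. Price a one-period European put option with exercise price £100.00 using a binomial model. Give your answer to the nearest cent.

£10.81

Risk-neutral probability p = (1 + 0.04 − 0.95)/(1.35 − 0.95) = 0.0900/0.4000 = 0.2250
Terminal stock prices: S_u = 121.5, S_d = 85.5
Terminal payoffs (K − S): max(-21.5, 0) = 0, max(14.5, 0) = 14.5
Node 0 (S = 90): V_0 = 1/1.04·[0.2250·0.0000 + 0.7750·14.5000] = 10.8053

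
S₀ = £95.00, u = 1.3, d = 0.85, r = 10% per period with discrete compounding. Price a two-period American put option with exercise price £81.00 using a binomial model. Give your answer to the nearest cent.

Risk-neutral probability p = (1 + 0.1 − 0.85)/(1.3 − 0.85) = 0.2500/0.4500 = 0.5556
Terminal stock prices: S_uu = 160.6, S_ud = 105, S_dd = 68.64
Terminal payoffs (K − S): max(-79.55, 0) = 0, max(-23.97, 0) = 0, max(12.36, 0) = 12.36
Node u (S = 123.5): continuation = 1/1.1·[0.5556·0.0000 + 0.4444·0.0000] = 0.0000; exercise value = 0.0000 ≤ continuation, so V_u = 0.0000
Node d (S = 80.75): continuation = 1/1.1·[0.5556·0.0000 + 0.4444·12.3625] = 4.9949; exercise value = 0.2500 ≤ continuation, so V_d = 4.9949
Node 0 (S = 95): continuation = 1/1.1·[0.5556·0.0000 + 0.4444·4.9949] = 2.0182; exercise value = 0.0000 ≤ continuation, so V_0 = 2.0182

£2.02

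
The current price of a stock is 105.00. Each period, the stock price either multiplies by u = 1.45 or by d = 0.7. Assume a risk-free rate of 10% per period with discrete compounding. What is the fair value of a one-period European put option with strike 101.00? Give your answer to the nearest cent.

Risk-neutral probability p = (1 + 0.1 − 0.7)/(1.45 − 0.7) = 0.4000/0.7500 = 0.5333
Terminal stock prices: S_u = 152.2, S_d = 73.5
Terminal payoffs (K − S): max(-51.25, 0) = 0, max(27.5, 0) = 27.5
Node 0 (S = 105): V_0 = 1/1.1·[0.5333·0.0000 + 0.4667·27.5000] = 11.6667

11.67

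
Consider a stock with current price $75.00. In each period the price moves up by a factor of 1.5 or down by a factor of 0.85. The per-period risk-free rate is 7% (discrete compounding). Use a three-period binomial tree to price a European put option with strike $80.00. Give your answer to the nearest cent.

$8.02

Risk-neutral probability p = (1 + 0.07 − 0.85)/(1.5 − 0.85) = 0.2200/0.6500 = 0.3385
Terminal stock prices: S_uuu = 253.1, S_uud = 143.4, S_udd = 81.28, S_ddd = 46.06
Terminal payoffs (K − S): max(-173.1, 0) = 0, max(-63.44, 0) = 0, max(-1.281, 0) = 0, max(33.94, 0) = 33.94
Node uu (S = 168.8): V_uu = 1/1.07·[0.3385·0.0000 + 0.6615·0.0000] = 0.0000
Node ud (S = 95.62): V_ud = 1/1.07·[0.3385·0.0000 + 0.6615·0.0000] = 0.0000
Node dd (S = 54.19): V_dd = 1/1.07·[0.3385·0.0000 + 0.6615·33.9406] = 20.9841
Node u (S = 112.5): V_u = 1/1.07·[0.3385·0.0000 + 0.6615·0.0000] = 0.0000
Node d (S = 63.75): V_d = 1/1.07·[0.3385·0.0000 + 0.6615·20.9841] = 12.9737
Node 0 (S = 75): V_0 = 1/1.07·[0.3385·0.0000 + 0.6615·12.9737] = 8.0211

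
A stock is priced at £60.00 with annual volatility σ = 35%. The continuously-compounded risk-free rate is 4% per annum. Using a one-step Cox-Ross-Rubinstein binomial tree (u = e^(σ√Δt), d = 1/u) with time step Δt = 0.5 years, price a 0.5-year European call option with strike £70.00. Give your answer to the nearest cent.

CRR parameters: u = e^(σ√Δt) = e^(0.35·√0.5) = 1.2808, d = 1/u = 0.7808
Per-period rate: rΔt = 0.04·0.5 = 0.02, so R = e^0.02 = 1.0202
Risk-neutral probability p = (e^0.02 − 0.7808)/(1.2808 − 0.7808) = 0.2394/0.5000 = 0.4788
Terminal stock prices: S_u = 76.85, S_d = 46.85
Terminal payoffs (S − K): max(6.848, 0) = 6.848, max(-23.15, 0) = 0
Node 0 (S = 60): V_0 = e^(−0.02)·[0.4788·6.8482 + 0.5212·0.0000] = 3.2143

£3.21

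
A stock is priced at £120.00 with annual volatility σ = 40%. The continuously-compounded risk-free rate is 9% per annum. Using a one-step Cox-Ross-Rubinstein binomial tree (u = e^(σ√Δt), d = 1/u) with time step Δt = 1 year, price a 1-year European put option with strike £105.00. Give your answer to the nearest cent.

CRR parameters: u = e^(σ√Δt) = e^(0.4·√1) = 1.4918, d = 1/u = 0.6703
Per-period rate: rΔt = 0.09·1 = 0.09, so R = e^0.09 = 1.0942
Risk-neutral probability p = (e^0.09 − 0.6703)/(1.4918 − 0.6703) = 0.4239/0.8215 = 0.5159
Terminal stock prices: S_u = 179, S_d = 80.44
Terminal payoffs (K − S): max(-74.02, 0) = 0, max(24.56, 0) = 24.56
Node 0 (S = 120): V_0 = e^(−0.09)·[0.5159·0.0000 + 0.4841·24.5616] = 10.8658

£10.87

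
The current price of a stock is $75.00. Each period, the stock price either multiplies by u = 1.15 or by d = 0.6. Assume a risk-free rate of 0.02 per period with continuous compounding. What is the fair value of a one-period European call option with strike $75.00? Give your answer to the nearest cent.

$8.42

Risk-neutral probability p = (e^0.02 − 0.6)/(1.15 − 0.6) = 0.4202/0.5500 = 0.7640
Terminal stock prices: S_u = 86.25, S_d = 45
Terminal payoffs (S − K): max(11.25, 0) = 11.25, max(-30, 0) = 0
Node 0 (S = 75): V_0 = e^(−0.02)·[0.7640·11.2500 + 0.2360·0.0000] = 8.4248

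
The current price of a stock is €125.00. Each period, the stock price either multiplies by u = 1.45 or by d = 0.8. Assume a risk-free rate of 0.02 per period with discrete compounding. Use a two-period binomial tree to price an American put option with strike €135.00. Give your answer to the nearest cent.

Risk-neutral probability p = (1 + 0.02 − 0.8)/(1.45 − 0.8) = 0.2200/0.6500 = 0.3385
Terminal stock prices: S_uu = 262.8, S_ud = 145, S_dd = 80
Terminal payoffs (K − S): max(-127.8, 0) = 0, max(-10, 0) = 0, max(55, 0) = 55
Node u (S = 181.2): continuation = 1/1.02·[0.3385·0.0000 + 0.6615·0.0000] = 0.0000; exercise value = 0.0000 ≤ continuation, so V_u = 0.0000
Node d (S = 100): continuation = 1/1.02·[0.3385·0.0000 + 0.6615·55.0000] = 35.6712; exercise value = 35.0000 ≤ continuation, so V_d = 35.6712
Node 0 (S = 125): continuation = 1/1.02·[0.3385·0.0000 + 0.6615·35.6712] = 23.1352; exercise value = 10.0000 ≤ continuation, so V_0 = 23.1352

€23.14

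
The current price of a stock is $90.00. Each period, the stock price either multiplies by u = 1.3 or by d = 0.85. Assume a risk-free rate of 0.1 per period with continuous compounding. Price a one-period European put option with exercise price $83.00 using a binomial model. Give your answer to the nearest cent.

Risk-neutral probability p = (e^0.1 − 0.85)/(1.3 − 0.85) = 0.2552/0.4500 = 0.5670
Terminal stock prices: S_u = 117, S_d = 76.5
Terminal payoffs (K − S): max(-34, 0) = 0, max(6.5, 0) = 6.5
Node 0 (S = 90): V_0 = e^(−0.1)·[0.5670·0.0000 + 0.4330·6.5000] = 2.5464

$2.55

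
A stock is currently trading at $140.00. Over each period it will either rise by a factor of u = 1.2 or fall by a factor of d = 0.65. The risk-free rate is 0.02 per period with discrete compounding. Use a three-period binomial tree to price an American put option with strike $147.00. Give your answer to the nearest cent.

Risk-neutral probability p = (1 + 0.02 − 0.65)/(1.2 − 0.65) = 0.3700/0.5500 = 0.6727
Terminal stock prices: S_uuu = 241.9, S_uud = 131, S_udd = 70.98, S_ddd = 38.45
Terminal payoffs (K − S): max(-94.92, 0) = 0, max(15.96, 0) = 15.96, max(76.02, 0) = 76.02, max(108.6, 0) = 108.6
Node uu (S = 201.6): continuation = 1/1.02·[0.6727·0.0000 + 0.3273·15.9600] = 5.1209; exercise value = 0.0000 ≤ continuation, so V_uu = 5.1209
Node ud (S = 109.2): continuation = 1/1.02·[0.6727·15.9600 + 0.3273·76.0200] = 34.9176; exercise value = 37.8000 > continuation, so V_ud = 37.8000 (exercise)
Node dd (S = 59.15): continuation = 1/1.02·[0.6727·76.0200 + 0.3273·108.5525] = 84.9676; exercise value = 87.8500 > continuation, so V_dd = 87.8500 (exercise)
Node u (S = 168): continuation = 1/1.02·[0.6727·5.1209 + 0.3273·37.8000] = 15.5057; exercise value = 0.0000 ≤ continuation, so V_u = 15.5057
Node d (S = 91): continuation = 1/1.02·[0.6727·37.8000 + 0.3273·87.8500] = 53.1176; exercise value = 56.0000 > continuation, so V_d = 56.0000 (exercise)
Node 0 (S = 140): continuation = 1/1.02·[0.6727·15.5057 + 0.3273·56.0000] = 28.1945; exercise value = 7.0000 ≤ continuation, so V_0 = 28.1945

$28.19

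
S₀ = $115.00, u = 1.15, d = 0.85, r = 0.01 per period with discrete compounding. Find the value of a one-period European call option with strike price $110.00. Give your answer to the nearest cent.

Risk-neutral probability p = (1 + 0.01 − 0.85)/(1.15 − 0.85) = 0.1600/0.3000 = 0.5333
Terminal stock prices: S_u = 132.2, S_d = 97.75
Terminal payoffs (S − K): max(22.25, 0) = 22.25, max(-12.25, 0) = 0
Node 0 (S = 115): V_0 = 1/1.01·[0.5333·22.2500 + 0.4667·0.0000] = 11.7492

$11.75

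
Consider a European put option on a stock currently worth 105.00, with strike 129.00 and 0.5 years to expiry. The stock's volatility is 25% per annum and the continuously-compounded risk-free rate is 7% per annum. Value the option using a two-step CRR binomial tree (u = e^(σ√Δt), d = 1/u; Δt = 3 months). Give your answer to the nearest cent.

CRR parameters: u = e^(σ√Δt) = e^(0.25·√0.25) = 1.1331, d = 1/u = 0.8825
Per-period rate: rΔt = 0.07·0.25 = 0.0175, so R = e^0.0175 = 1.0177
Risk-neutral probability p = (e^0.0175 − 0.8825)/(1.1331 − 0.8825) = 0.1352/0.2507 = 0.5392
Terminal stock prices: S_uu = 134.8, S_ud = 105, S_dd = 81.77
Terminal payoffs (K − S): max(-5.823, 0) = 0, max(24, 0) = 24, max(47.23, 0) = 47.23
Node u (S = 119): V_u = e^(−0.0175)·[0.5392·0.0000 + 0.4608·24.0000] = 10.8668
Node d (S = 92.66): V_d = e^(−0.0175)·[0.5392·24.0000 + 0.4608·47.2259] = 34.1000
Node 0 (S = 105): V_0 = e^(−0.0175)·[0.5392·10.8668 + 0.4608·34.1000] = 21.1979

21.20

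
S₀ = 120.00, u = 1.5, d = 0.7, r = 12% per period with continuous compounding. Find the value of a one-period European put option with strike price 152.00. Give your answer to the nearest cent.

28.08

Risk-neutral probability p = (e^0.12 − 0.7)/(1.5 − 0.7) = 0.4275/0.8000 = 0.5344
Terminal stock prices: S_u = 180, S_d = 84
Terminal payoffs (K − S): max(-28, 0) = 0, max(68, 0) = 68
Node 0 (S = 120): V_0 = e^(−0.12)·[0.5344·0.0000 + 0.4656·68.0000] = 28.0824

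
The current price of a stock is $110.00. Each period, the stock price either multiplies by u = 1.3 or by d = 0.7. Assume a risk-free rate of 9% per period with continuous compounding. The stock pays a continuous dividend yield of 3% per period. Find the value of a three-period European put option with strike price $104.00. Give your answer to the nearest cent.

$10.55

Per-period risk-free factor R = e^0.09 = 1.0942; dividend-adjusted growth = e^(0.09−0.03) = 1.0618.
Risk-neutral probability p = (1.0618 − 0.7)/(1.3 − 0.7) = 0.3618/0.6000 = 0.6031
Terminal stock prices: S_uuu = 241.7, S_uud = 130.1, S_udd = 70.07, S_ddd = 37.73
Terminal payoffs (K − S): max(-137.7, 0) = 0, max(-26.13, 0) = 0, max(33.93, 0) = 33.93, max(66.27, 0) = 66.27
Node uu (S = 185.9): V_uu = e^(−0.09)·[0.6031·0.0000 + 0.3969·0.0000] = 0.0000
Node ud (S = 100.1): V_ud = e^(−0.09)·[0.6031·0.0000 + 0.3969·33.9300] = 12.3090
Node dd (S = 53.9): V_dd = e^(−0.09)·[0.6031·33.9300 + 0.3969·66.2700] = 42.7418
Node u (S = 143): V_u = e^(−0.09)·[0.6031·0.0000 + 0.3969·12.3090] = 4.4654
Node d (S = 77): V_d = e^(−0.09)·[0.6031·12.3090 + 0.3969·42.7418] = 22.2898
Node 0 (S = 110): V_0 = e^(−0.09)·[0.6031·4.4654 + 0.3969·22.2898] = 10.5473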